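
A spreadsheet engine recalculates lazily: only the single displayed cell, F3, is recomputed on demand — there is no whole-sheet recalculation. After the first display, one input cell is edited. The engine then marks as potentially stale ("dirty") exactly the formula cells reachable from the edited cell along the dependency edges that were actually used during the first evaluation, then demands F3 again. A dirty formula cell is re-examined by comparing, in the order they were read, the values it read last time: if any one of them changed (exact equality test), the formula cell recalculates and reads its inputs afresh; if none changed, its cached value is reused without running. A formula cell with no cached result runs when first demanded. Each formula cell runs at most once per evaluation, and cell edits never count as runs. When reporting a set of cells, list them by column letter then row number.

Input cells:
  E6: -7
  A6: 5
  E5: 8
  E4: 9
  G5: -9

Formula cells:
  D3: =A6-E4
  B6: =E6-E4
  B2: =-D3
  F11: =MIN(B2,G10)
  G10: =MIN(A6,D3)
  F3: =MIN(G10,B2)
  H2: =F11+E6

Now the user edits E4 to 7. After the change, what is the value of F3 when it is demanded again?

New value of F3: -2.

First evaluation (everything demanded from the output):
  D3 = 5 - 9 = -4
  B2 = -(-4) = 4
  G10 = MIN(5, -4) = -4
  F3 = MIN(-4, 4) = -4

Propagation after the edit:
  D3: runs — E4 9->7; result -2.
  B2: runs — D3 -4->-2; result 2.
  G10: runs — D3 -4->-2; result -2.
  F3: runs — G10 -4->-2; B2 4->2; result -2.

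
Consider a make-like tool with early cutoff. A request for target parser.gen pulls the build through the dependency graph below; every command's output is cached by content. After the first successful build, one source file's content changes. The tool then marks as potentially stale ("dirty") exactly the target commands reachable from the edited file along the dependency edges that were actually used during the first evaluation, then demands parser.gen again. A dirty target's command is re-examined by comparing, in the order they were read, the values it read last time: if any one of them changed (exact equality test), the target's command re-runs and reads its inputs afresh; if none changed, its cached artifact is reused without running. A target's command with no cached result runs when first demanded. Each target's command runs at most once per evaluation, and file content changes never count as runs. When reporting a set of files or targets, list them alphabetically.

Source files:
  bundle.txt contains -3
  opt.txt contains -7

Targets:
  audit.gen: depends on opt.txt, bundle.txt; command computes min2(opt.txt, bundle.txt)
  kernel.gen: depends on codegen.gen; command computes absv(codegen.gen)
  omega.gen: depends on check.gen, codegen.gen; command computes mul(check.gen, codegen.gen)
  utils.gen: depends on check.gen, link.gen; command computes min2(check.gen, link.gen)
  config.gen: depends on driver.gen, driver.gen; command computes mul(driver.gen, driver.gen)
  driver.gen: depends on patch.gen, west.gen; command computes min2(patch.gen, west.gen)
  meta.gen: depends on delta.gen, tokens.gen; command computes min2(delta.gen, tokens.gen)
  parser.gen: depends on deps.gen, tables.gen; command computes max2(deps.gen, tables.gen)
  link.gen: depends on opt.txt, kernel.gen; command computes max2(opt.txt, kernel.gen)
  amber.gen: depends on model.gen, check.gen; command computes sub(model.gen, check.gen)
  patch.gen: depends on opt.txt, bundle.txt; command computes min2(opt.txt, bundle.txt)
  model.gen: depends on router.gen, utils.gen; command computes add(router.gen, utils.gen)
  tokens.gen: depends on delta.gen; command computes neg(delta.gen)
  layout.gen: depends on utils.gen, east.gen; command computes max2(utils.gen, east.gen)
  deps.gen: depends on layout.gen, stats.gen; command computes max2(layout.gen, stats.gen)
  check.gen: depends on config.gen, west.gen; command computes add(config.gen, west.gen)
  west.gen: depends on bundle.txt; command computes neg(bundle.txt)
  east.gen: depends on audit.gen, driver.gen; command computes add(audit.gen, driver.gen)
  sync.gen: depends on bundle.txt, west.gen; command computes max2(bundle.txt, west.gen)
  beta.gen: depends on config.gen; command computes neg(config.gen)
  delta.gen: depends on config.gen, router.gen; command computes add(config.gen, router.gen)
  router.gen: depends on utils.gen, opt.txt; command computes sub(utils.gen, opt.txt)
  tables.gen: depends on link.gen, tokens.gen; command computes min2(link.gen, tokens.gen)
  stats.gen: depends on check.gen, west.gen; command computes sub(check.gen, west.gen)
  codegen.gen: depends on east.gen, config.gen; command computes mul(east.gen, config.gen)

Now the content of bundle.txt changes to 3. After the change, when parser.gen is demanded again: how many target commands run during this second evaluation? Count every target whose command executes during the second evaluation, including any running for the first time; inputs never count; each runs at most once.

14 target commands run: audit.gen, check.gen, delta.gen, deps.gen, driver.gen, layout.gen, parser.gen, patch.gen, router.gen, stats.gen, tables.gen, tokens.gen, utils.gen, west.gen.
Note where the cutoff bites: config.gen is checked, finds nothing changed, and keeps its cache.

First demand of the output computes:
  audit.gen = min2(-7, -3) = -7
  patch.gen = min2(-7, -3) = -7
  west.gen = neg(-3) = 3
  driver.gen = min2(-7, 3) = -7
  config.gen = mul(-7, -7) = 49
  check.gen = add(49, 3) = 52
  east.gen = add(-7, -7) = -14
  codegen.gen = mul(-14, 49) = -686
  kernel.gen = absv(-686) = 686
  link.gen = max2(-7, 686) = 686
  stats.gen = sub(52, 3) = 49
  utils.gen = min2(52, 686) = 52
  layout.gen = max2(52, -14) = 52
  deps.gen = max2(52, 49) = 52
  router.gen = sub(52, -7) = 59
  delta.gen = add(49, 59) = 108
  tokens.gen = neg(108) = -108
  tables.gen = min2(686, -108) = -108
  parser.gen = max2(52, -108) = 52

After the edit, cleaning proceeds:
  audit.gen: a read changed (bundle.txt -3->3) — executes, giving -7 — identical to its old value.
  patch.gen: a read changed (bundle.txt -3->3) — executes, giving -7 — identical to its old value.
  west.gen: a read changed (bundle.txt -3->3) — executes, giving -3.
  driver.gen: a read changed (west.gen 3->-3) — executes, giving -7 — identical to its old value.
  config.gen: dirty, but its reads are unchanged (driver.gen unchanged, driver.gen unchanged); cached 49 stands.
  check.gen: a read changed (west.gen 3->-3) — executes, giving 46.
  east.gen: dirty, but its reads are unchanged (audit.gen unchanged, driver.gen unchanged); cached -14 stands.
  codegen.gen: dirty, but its reads are unchanged (east.gen unchanged, config.gen unchanged); cached -686 stands.
  kernel.gen: dirty, but its reads are unchanged (codegen.gen unchanged); cached 686 stands.
  link.gen: dirty, but its reads are unchanged (opt.txt unchanged, kernel.gen unchanged); cached 686 stands.
  stats.gen: a read changed (check.gen 52->46; west.gen 3->-3) — executes, giving 49 — identical to its old value.
  utils.gen: a read changed (check.gen 52->46) — executes, giving 46.
  layout.gen: a read changed (utils.gen 52->46) — executes, giving 46.
  deps.gen: a read changed (layout.gen 52->46) — executes, giving 49.
  router.gen: a read changed (utils.gen 52->46) — executes, giving 53.
  delta.gen: a read changed (router.gen 59->53) — executes, giving 102.
  tokens.gen: a read changed (delta.gen 108->102) — executes, giving -102.
  tables.gen: a read changed (tokens.gen -108->-102) — executes, giving -102.
  parser.gen: a read changed (deps.gen 52->49; tables.gen -108->-102) — executes, giving 49.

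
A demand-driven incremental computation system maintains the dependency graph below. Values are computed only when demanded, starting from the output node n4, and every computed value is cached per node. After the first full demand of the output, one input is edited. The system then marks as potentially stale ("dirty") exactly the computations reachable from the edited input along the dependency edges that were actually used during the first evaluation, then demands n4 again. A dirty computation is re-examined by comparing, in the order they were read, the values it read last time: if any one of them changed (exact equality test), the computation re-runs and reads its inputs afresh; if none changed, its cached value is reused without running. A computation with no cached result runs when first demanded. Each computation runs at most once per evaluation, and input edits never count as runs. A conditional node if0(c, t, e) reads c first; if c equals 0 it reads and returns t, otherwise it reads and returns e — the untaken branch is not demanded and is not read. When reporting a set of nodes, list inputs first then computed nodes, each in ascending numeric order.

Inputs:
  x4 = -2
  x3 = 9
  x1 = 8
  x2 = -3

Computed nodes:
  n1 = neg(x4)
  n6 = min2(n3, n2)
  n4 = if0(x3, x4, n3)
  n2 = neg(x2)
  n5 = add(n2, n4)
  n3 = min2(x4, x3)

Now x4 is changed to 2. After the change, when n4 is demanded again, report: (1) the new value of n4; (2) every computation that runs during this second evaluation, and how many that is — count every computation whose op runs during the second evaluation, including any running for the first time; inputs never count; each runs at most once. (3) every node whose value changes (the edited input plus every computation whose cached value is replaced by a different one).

First evaluation (everything demanded from the output):
  n3 = min2(-2, 9) = -2
  n4 = if0(x3=9 -> else branch n3) = -2

Propagation after the edit:
  n3: runs — x4 -2->2; result 2.
  n4: runs — n3 -2->2; result 2.

New value of n4: 2.
Computations that run: n3, n4 — 2 in total.
Values that change: x4, n3, n4.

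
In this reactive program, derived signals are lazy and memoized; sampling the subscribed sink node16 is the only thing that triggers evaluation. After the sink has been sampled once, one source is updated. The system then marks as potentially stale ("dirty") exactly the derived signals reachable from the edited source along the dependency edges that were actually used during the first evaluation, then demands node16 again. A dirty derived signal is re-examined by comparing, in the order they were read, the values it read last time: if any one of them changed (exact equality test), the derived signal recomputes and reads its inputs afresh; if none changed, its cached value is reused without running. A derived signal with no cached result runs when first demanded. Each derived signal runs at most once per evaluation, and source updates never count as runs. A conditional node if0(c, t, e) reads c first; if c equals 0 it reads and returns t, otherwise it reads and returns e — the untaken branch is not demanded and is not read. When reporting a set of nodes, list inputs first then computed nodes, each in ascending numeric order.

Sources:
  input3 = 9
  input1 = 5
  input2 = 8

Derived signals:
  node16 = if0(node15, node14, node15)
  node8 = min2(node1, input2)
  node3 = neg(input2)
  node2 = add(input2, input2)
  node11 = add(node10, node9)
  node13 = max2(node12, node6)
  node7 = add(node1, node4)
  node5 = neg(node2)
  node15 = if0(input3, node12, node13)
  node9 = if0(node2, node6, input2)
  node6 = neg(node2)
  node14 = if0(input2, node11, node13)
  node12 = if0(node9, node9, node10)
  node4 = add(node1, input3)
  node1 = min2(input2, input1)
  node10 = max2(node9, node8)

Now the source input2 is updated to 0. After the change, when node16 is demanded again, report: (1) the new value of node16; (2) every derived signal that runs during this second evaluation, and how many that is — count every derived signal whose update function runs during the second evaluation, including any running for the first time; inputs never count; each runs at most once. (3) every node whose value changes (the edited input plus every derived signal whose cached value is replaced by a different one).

Demanding node16 again yields 0.
12 derived signals run: node1, node2, node6, node8, node9, node10, node11, node12, node13, node14, node15, node16.
The nodes whose values change: input2, node1, node2, node6, node8, node9, node10, node12, node13, node15, node16.
Note the branch switch — node11, node14 had no cache and run now for the first time.

First demand of the output computes:
  node1 = min2(8, 5) = 5
  node2 = add(8, 8) = 16
  node6 = neg(16) = -16
  node8 = min2(5, 8) = 5
  node9 = if0(node2=16 -> else branch input2) = 8
  node10 = max2(8, 5) = 8
  node12 = if0(node9=8 -> else branch node10) = 8
  node13 = max2(8, -16) = 8
  node15 = if0(input3=9 -> else branch node13) = 8
  node16 = if0(node15=8 -> else branch node15) = 8

After the edit, cleaning proceeds:
  node1: a read changed (input2 8->0) — executes, giving 0.
  node2: a read changed (input2 8->0; input2 8->0) — executes, giving 0.
  node6: a read changed (node2 16->0) — executes, giving 0.
  node8: a read changed (node1 5->0; input2 8->0) — executes, giving 0.
  node9: a read changed (node2 16->0; input2 8->0) — executes, giving 0.
  node10: a read changed (node9 8->0; node8 5->0) — executes, giving 0.
  node11: had never run; runs now, result 0.
  node12: a read changed (node9 8->0; node10 8->0) — executes, giving 0.
  node13: a read changed (node12 8->0; node6 -16->0) — executes, giving 0.
  node14: had never run; runs now, result 0.
  node15: a read changed (node13 8->0) — executes, giving 0.
  node16: a read changed (node15 8->0; node15 8->0) — executes, giving 0.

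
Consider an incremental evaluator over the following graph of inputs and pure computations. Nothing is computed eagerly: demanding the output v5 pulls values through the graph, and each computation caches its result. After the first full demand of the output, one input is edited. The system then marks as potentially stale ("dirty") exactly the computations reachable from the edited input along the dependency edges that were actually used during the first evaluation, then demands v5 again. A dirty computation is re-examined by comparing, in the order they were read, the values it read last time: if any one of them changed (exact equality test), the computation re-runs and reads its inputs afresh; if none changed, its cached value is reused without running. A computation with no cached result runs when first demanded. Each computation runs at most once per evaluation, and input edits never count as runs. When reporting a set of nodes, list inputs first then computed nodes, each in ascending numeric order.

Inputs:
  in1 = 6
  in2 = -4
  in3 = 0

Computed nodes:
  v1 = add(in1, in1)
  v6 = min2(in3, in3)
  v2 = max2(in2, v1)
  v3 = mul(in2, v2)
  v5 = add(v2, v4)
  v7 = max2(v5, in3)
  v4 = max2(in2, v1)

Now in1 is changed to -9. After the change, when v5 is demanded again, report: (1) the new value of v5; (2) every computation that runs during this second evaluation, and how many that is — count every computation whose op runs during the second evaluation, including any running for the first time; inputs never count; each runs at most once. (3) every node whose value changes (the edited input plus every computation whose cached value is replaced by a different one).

Initial pass — values computed on the first demand:
  v1 = add(6, 6) = 12
  v2 = max2(-4, 12) = 12
  v4 = max2(-4, 12) = 12
  v5 = add(12, 12) = 24

Second demand — change propagation:
  v1: re-runs because in1 6->-9; in1 6->-9; new result -18.
  v2: re-runs because v1 12->-18; new result -4.
  v4: re-runs because v1 12->-18; new result -4.
  v5: re-runs because v2 12->-4; v4 12->-4; new result -8.

v5 now evaluates to -8.
Run set: v1, v2, v4, v5 (4 run).
Changed values: in1, v1, v2, v4, v5.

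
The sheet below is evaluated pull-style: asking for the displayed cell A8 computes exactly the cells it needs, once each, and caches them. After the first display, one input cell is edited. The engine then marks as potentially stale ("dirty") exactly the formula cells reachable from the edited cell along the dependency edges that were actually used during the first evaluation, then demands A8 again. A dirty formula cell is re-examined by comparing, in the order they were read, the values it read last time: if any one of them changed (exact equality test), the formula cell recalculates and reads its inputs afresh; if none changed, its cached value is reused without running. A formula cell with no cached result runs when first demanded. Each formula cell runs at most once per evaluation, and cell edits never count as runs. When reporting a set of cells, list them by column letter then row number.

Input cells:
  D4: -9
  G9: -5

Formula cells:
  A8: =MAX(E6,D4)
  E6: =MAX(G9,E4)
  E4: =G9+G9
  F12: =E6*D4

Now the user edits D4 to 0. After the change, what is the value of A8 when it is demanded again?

Demanding A8 again yields 0.

First demand of the output computes:
  E4 = -5 + -5 = -10
  E6 = MAX(-5, -10) = -5
  A8 = MAX(-5, -9) = -5

After the edit, cleaning proceeds:
  A8: a read changed (D4 -9->0) — executes, giving 0.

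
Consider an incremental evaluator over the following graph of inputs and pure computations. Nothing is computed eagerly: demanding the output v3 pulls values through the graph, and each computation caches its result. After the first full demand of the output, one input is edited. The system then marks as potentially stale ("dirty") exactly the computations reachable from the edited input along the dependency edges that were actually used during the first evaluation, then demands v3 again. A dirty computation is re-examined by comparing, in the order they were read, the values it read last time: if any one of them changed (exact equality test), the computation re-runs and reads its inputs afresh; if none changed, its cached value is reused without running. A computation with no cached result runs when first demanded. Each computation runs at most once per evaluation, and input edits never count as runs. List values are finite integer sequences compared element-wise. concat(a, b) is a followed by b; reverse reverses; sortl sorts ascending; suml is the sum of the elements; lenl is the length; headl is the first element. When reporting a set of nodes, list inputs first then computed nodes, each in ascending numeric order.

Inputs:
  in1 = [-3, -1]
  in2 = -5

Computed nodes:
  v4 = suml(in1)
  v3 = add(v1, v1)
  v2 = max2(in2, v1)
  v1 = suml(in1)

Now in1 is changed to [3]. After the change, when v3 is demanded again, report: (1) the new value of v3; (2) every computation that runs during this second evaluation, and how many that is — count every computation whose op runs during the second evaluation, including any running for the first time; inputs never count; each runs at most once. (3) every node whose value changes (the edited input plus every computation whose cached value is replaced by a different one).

v3 now evaluates to 6.
Run set: v1, v3 (2 run).
Changed values: in1, v1, v3.

Initial pass — values computed on the first demand:
  v1 = suml([-3, -1]) = -4
  v3 = add(-4, -4) = -8

Second demand — change propagation:
  v1: re-runs because in1 [-3, -1]->[3]; new result 3.
  v3: re-runs because v1 -4->3; v1 -4->3; new result 6.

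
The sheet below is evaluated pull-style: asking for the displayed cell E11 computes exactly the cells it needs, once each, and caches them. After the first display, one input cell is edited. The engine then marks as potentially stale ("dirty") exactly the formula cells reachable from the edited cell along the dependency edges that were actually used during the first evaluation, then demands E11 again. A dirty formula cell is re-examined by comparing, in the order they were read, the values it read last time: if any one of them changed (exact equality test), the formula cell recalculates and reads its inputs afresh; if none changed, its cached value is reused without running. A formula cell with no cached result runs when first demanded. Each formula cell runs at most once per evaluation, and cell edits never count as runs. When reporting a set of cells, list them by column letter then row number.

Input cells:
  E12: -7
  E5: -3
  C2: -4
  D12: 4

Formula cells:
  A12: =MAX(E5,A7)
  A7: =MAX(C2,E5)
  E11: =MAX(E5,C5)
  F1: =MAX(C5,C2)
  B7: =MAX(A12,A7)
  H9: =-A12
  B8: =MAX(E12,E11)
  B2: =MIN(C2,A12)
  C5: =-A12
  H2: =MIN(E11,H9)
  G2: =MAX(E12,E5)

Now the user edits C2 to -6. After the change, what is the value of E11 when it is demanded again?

First demand of the output computes:
  A7 = MAX(-4, -3) = -3
  A12 = MAX(-3, -3) = -3
  C5 = -(-3) = 3
  E11 = MAX(-3, 3) = 3

After the edit, cleaning proceeds:
  A7: a read changed (C2 -4->-6) — executes, giving -3 — identical to its old value.
  A12: dirty, but its reads are unchanged (E5 unchanged, A7 unchanged); cached -3 stands.
  C5: dirty, but its reads are unchanged (A12 unchanged); cached 3 stands.
  E11: dirty, but its reads are unchanged (E5 unchanged, C5 unchanged); cached 3 stands.

Note the absorption at A7: it re-runs yet its value is the same, leaving the output's value untouched.

Demanding E11 again yields 3.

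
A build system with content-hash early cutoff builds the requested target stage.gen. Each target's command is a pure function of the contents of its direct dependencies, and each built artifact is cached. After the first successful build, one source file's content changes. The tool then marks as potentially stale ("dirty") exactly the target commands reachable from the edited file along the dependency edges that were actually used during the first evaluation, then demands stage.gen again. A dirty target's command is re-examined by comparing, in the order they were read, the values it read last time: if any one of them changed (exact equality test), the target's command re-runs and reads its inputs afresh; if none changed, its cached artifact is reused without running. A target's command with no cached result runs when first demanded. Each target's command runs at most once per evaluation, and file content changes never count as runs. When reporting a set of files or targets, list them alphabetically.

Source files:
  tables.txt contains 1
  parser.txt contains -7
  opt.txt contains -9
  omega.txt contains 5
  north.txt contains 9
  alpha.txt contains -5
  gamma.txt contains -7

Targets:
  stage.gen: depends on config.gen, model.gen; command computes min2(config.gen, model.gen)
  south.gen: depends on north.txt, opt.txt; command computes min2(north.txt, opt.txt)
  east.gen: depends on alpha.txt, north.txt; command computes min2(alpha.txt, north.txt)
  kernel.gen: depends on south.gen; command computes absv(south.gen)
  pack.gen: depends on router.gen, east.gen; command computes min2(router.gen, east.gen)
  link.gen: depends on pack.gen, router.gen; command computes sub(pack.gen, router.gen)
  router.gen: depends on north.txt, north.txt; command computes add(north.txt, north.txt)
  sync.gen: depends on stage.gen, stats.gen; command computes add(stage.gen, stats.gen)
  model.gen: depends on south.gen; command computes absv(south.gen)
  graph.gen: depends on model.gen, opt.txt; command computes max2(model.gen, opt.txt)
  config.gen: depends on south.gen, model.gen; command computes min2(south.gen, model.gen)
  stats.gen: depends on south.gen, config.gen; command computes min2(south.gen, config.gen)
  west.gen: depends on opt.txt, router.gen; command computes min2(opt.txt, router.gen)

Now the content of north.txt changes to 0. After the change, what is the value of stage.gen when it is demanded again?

New value of stage.gen: -9.
Key observation: the change is absorbed at south.gen — it re-runs but produces the same value, and the output's value is unchanged.

First evaluation (everything demanded from the output):
  south.gen = min2(9, -9) = -9
  model.gen = absv(-9) = 9
  config.gen = min2(-9, 9) = -9
  stage.gen = min2(-9, 9) = -9

Propagation after the edit:
  south.gen: runs — north.txt 9->0; result -9 (same value as before).
  model.gen: checked — values it read are unchanged (south.gen unchanged); reused cached 9 without running.
  config.gen: checked — values it read are unchanged (south.gen unchanged, model.gen unchanged); reused cached -9 without running.
  stage.gen: checked — values it read are unchanged (config.gen unchanged, model.gen unchanged); reused cached -9 without running.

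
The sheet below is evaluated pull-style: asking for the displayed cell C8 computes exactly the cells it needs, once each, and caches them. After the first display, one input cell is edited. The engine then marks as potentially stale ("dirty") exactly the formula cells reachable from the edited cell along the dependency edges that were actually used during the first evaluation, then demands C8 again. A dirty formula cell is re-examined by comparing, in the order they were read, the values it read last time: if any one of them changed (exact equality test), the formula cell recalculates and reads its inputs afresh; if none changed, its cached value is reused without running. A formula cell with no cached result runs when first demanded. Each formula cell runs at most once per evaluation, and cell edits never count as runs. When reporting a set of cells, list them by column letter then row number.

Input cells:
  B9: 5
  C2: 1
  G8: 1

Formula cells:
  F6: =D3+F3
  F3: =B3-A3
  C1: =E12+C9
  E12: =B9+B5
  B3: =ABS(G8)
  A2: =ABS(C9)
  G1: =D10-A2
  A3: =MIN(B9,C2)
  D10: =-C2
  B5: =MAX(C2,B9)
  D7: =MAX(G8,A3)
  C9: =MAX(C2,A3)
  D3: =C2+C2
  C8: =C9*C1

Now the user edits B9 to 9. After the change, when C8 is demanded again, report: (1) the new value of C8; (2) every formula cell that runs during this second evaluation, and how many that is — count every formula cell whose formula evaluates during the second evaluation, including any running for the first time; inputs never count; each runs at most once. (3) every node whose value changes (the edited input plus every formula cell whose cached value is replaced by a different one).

First demand of the output computes:
  A3 = MIN(5, 1) = 1
  B5 = MAX(1, 5) = 5
  C9 = MAX(1, 1) = 1
  E12 = 5 + 5 = 10
  C1 = 10 + 1 = 11
  C8 = 1 * 11 = 11

After the edit, cleaning proceeds:
  A3: a read changed (B9 5->9) — executes, giving 1 — identical to its old value.
  B5: a read changed (B9 5->9) — executes, giving 9.
  C9: dirty, but its reads are unchanged (C2 unchanged, A3 unchanged); cached 1 stands.
  E12: a read changed (B9 5->9; B5 5->9) — executes, giving 18.
  C1: a read changed (E12 10->18) — executes, giving 19.
  C8: a read changed (C1 11->19) — executes, giving 19.

Note where the cutoff bites: C9 is checked, finds nothing changed, and keeps its cache.

Demanding C8 again yields 19.
5 formula cells run: A3, B5, C1, C8, E12.
The nodes whose values change: B5, B9, C1, C8, E12.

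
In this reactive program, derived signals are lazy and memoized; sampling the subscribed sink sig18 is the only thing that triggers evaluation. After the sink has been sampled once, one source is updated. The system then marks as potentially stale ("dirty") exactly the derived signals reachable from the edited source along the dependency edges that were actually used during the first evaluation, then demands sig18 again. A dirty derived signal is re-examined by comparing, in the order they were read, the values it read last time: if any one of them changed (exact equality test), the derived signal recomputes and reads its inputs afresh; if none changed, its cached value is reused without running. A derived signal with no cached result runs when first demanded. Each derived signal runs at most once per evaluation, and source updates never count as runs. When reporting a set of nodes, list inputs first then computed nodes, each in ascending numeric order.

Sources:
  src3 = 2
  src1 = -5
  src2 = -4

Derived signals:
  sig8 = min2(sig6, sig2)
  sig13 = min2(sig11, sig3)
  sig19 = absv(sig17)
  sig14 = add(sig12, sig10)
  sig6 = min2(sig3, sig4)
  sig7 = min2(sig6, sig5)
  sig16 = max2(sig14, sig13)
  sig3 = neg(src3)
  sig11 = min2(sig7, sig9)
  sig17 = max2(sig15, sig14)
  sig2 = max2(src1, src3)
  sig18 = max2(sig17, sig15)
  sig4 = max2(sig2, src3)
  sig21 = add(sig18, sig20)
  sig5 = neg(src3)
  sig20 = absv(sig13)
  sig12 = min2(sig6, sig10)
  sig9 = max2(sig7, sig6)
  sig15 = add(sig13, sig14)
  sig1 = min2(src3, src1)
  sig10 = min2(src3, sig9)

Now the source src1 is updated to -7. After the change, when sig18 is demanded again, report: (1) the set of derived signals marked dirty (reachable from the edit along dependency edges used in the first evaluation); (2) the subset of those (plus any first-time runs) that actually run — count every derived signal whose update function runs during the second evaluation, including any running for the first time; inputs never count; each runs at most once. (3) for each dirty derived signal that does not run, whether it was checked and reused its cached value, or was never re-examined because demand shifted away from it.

First demand of the output computes:
  sig2 = max2(-5, 2) = 2
  sig3 = neg(2) = -2
  sig4 = max2(2, 2) = 2
  sig5 = neg(2) = -2
  sig6 = min2(-2, 2) = -2
  sig7 = min2(-2, -2) = -2
  sig9 = max2(-2, -2) = -2
  sig10 = min2(2, -2) = -2
  sig11 = min2(-2, -2) = -2
  sig12 = min2(-2, -2) = -2
  sig13 = min2(-2, -2) = -2
  sig14 = add(-2, -2) = -4
  sig15 = add(-2, -4) = -6
  sig17 = max2(-6, -4) = -4
  sig18 = max2(-4, -6) = -4

After the edit, cleaning proceeds:
  sig2: a read changed (src1 -5->-7) — executes, giving 2 — identical to its old value.
  sig4: dirty, but its reads are unchanged (sig2 unchanged, src3 unchanged); cached 2 stands.
  sig6: dirty, but its reads are unchanged (sig3 unchanged, sig4 unchanged); cached -2 stands.
  sig7: dirty, but its reads are unchanged (sig6 unchanged, sig5 unchanged); cached -2 stands.
  sig9: dirty, but its reads are unchanged (sig7 unchanged, sig6 unchanged); cached -2 stands.
  sig10: dirty, but its reads are unchanged (src3 unchanged, sig9 unchanged); cached -2 stands.
  sig11: dirty, but its reads are unchanged (sig7 unchanged, sig9 unchanged); cached -2 stands.
  sig12: dirty, but its reads are unchanged (sig6 unchanged, sig10 unchanged); cached -2 stands.
  sig13: dirty, but its reads are unchanged (sig11 unchanged, sig3 unchanged); cached -2 stands.
  sig14: dirty, but its reads are unchanged (sig12 unchanged, sig10 unchanged); cached -4 stands.
  sig15: dirty, but its reads are unchanged (sig13 unchanged, sig14 unchanged); cached -6 stands.
  sig17: dirty, but its reads are unchanged (sig15 unchanged, sig14 unchanged); cached -4 stands.
  sig18: dirty, but its reads are unchanged (sig17 unchanged, sig15 unchanged); cached -4 stands.

Note the absorption at sig2: it re-runs yet its value is the same, leaving the output's value untouched.

The edit dirties: sig2, sig4, sig6, sig7, sig9, sig10, sig11, sig12, sig13, sig14, sig15, sig17, sig18.
1 derived signals run: sig2.
Cache hits after checking: sig4, sig6, sig7, sig9, sig10, sig11, sig12, sig13, sig14, sig15, sig17, sig18.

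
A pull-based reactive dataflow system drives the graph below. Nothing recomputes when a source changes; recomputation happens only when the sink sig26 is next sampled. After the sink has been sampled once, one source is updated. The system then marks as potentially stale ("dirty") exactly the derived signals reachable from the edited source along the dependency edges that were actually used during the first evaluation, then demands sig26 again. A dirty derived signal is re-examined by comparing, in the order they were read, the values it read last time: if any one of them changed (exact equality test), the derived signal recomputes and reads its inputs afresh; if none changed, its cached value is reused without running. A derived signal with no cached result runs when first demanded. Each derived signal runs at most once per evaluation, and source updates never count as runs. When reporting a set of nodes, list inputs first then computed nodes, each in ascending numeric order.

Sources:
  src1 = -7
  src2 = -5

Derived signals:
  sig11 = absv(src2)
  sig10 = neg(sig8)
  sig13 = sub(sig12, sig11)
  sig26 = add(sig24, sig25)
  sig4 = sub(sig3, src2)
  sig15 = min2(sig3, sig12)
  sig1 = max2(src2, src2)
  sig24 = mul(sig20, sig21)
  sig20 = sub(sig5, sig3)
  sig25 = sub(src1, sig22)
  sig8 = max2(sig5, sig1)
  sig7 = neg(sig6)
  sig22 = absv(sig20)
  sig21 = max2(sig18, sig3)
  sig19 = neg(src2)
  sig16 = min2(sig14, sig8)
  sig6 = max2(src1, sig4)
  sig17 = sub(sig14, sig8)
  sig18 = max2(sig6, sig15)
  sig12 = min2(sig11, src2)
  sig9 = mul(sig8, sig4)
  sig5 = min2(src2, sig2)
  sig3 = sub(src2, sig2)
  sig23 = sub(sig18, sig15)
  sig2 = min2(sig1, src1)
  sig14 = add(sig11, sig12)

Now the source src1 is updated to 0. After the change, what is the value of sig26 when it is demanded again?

New value of sig26: -30.

First evaluation (everything demanded from the output):
  sig1 = max2(-5, -5) = -5
  sig2 = min2(-5, -7) = -7
  sig3 = sub(-5, -7) = 2
  sig4 = sub(2, -5) = 7
  sig5 = min2(-5, -7) = -7
  sig6 = max2(-7, 7) = 7
  sig11 = absv(-5) = 5
  sig12 = min2(5, -5) = -5
  sig15 = min2(2, -5) = -5
  sig18 = max2(7, -5) = 7
  sig20 = sub(-7, 2) = -9
  sig21 = max2(7, 2) = 7
  sig22 = absv(-9) = 9
  sig24 = mul(-9, 7) = -63
  sig25 = sub(-7, 9) = -16
  sig26 = add(-63, -16) = -79

Propagation after the edit:
  sig2: runs — src1 -7->0; result -5.
  sig3: runs — sig2 -7->-5; result 0.
  sig4: runs — sig3 2->0; result 5.
  sig5: runs — sig2 -7->-5; result -5.
  sig6: runs — src1 -7->0; sig4 7->5; result 5.
  sig15: runs — sig3 2->0; result -5 (same value as before).
  sig18: runs — sig6 7->5; result 5.
  sig20: runs — sig5 -7->-5; sig3 2->0; result -5.
  sig21: runs — sig18 7->5; sig3 2->0; result 5.
  sig22: runs — sig20 -9->-5; result 5.
  sig24: runs — sig20 -9->-5; sig21 7->5; result -25.
  sig25: runs — src1 -7->0; sig22 9->5; result -5.
  sig26: runs — sig24 -63->-25; sig25 -16->-5; result -30.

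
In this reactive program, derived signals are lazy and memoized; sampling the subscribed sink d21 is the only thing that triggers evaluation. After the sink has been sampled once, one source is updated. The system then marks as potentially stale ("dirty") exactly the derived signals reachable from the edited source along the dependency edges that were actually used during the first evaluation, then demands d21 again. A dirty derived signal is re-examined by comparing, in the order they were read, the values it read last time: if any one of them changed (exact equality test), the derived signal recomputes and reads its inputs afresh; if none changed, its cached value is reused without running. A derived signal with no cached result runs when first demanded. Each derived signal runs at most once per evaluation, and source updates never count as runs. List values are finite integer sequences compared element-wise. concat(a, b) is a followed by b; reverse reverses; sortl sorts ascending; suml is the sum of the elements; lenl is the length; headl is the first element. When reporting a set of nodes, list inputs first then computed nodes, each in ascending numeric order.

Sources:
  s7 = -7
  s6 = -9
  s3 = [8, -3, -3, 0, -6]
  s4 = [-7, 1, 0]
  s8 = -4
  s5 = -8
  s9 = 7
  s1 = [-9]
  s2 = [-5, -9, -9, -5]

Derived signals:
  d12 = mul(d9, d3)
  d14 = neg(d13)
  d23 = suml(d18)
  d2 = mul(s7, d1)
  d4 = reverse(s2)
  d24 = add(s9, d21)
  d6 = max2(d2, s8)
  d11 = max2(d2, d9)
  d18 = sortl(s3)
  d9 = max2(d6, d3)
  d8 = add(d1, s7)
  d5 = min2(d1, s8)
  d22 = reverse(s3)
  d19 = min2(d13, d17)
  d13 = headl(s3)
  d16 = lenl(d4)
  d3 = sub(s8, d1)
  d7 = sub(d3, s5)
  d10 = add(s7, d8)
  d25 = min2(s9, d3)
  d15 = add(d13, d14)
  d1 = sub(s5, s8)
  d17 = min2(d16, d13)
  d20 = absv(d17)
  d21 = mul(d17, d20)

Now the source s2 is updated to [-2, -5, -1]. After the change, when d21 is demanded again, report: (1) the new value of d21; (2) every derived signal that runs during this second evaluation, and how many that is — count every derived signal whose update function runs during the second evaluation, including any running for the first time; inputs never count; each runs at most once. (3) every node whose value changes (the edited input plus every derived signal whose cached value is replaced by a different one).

First demand of the output computes:
  d4 = reverse([-5, -9, -9, -5]) = [-5, -9, -9, -5]
  d13 = headl([8, -3, -3, 0, -6]) = 8
  d16 = lenl([-5, -9, -9, -5]) = 4
  d17 = min2(4, 8) = 4
  d20 = absv(4) = 4
  d21 = mul(4, 4) = 16

After the edit, cleaning proceeds:
  d4: a read changed (s2 [-5, -9, -9, -5]->[-2, -5, -1]) — executes, giving [-1, -5, -2].
  d16: a read changed (d4 [-5, -9, -9, -5]->[-1, -5, -2]) — executes, giving 3.
  d17: a read changed (d16 4->3) — executes, giving 3.
  d20: a read changed (d17 4->3) — executes, giving 3.
  d21: a read changed (d17 4->3; d20 4->3) — executes, giving 9.

Demanding d21 again yields 9.
5 derived signals run: d4, d16, d17, d20, d21.
The nodes whose values change: s2, d4, d16, d17, d20, d21.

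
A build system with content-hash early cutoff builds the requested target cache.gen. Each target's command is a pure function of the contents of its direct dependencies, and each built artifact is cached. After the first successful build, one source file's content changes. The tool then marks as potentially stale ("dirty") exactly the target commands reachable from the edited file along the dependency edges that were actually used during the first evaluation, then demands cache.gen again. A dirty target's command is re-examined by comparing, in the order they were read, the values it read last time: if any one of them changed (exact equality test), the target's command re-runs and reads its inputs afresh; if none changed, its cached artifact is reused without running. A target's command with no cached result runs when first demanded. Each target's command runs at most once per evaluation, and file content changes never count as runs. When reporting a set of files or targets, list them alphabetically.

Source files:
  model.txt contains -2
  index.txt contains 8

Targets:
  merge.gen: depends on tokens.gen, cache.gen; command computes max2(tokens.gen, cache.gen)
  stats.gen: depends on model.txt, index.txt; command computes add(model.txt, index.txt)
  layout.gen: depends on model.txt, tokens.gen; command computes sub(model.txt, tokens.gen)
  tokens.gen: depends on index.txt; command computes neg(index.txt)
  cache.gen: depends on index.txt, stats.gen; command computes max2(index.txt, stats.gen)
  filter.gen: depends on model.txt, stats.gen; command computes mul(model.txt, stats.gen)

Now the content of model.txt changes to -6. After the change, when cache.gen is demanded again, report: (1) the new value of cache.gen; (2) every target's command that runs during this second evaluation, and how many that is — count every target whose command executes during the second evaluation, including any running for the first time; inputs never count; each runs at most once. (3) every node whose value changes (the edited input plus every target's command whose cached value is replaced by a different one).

First evaluation (everything demanded from the output):
  stats.gen = add(-2, 8) = 6
  cache.gen = max2(8, 6) = 8

Propagation after the edit:
  stats.gen: runs — model.txt -2->-6; result 2.
  cache.gen: runs — stats.gen 6->2; result 8 (same value as before).

New value of cache.gen: 8.
Target commands that run: cache.gen, stats.gen — 2 in total.
Values that change: model.txt, stats.gen.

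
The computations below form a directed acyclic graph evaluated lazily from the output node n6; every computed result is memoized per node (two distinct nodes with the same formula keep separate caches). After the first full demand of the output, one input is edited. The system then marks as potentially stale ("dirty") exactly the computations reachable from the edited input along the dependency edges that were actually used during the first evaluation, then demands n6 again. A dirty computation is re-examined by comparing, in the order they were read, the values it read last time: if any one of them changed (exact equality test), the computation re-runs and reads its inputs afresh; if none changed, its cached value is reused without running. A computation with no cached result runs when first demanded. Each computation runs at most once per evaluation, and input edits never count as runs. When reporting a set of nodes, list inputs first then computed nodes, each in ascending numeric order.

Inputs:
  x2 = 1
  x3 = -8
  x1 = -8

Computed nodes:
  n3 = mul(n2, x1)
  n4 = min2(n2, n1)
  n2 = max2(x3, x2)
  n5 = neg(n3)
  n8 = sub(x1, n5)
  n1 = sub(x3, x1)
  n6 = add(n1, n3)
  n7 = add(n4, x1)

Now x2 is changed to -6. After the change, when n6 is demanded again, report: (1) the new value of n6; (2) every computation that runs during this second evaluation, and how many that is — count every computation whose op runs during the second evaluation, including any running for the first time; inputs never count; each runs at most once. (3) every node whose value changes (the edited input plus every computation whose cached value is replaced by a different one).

First demand of the output computes:
  n1 = sub(-8, -8) = 0
  n2 = max2(-8, 1) = 1
  n3 = mul(1, -8) = -8
  n6 = add(0, -8) = -8

After the edit, cleaning proceeds:
  n2: a read changed (x2 1->-6) — executes, giving -6.
  n3: a read changed (n2 1->-6) — executes, giving 48.
  n6: a read changed (n3 -8->48) — executes, giving 48.

Demanding n6 again yields 48.
3 computations run: n2, n3, n6.
The nodes whose values change: x2, n2, n3, n6.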